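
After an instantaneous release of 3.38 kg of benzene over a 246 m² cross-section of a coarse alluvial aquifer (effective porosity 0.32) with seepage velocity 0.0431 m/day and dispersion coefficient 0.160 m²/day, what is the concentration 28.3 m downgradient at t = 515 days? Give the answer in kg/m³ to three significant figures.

For an instantaneous plane source, C(x,t) = M/(n_e·A·√(4πDt)) · exp(−(x−vt)²/(4Dt)), with n_e·A the pore (flow) area.
Plume center vt = 0.0431 × 515 = 22.1965 m, so the well at 28.3 m is 6.1035 m downgradient of the peak.
√(4πDt) = 32.18 m, giving peak height M/(n_e·A·√(4πDt)) = 3.38/(0.32 × 246 × 32.18) = 0.001334 kg/m³.
(x−vt)²/(4Dt) = (6.1035)²/(4 × 0.160 × 515) = 0.1130; exp(−0.1130) = 0.8932.
C = 0.001334 × 0.8932 = 0.00119 kg/m³.

0.00119 kg/m³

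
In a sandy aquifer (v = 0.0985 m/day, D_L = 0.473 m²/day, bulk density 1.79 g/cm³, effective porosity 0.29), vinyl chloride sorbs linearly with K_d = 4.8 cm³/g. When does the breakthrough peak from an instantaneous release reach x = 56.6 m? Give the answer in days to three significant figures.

16200 days

Retardation factor R = 1 + ρ_b·K_d/n = 1 + 1.79 × 4.8/0.29 = 30.63.
Sorption retards both mechanisms: v_R = v/R = 0.003216 m/day, D_R = D/R = 0.01544 m²/day.
Peak time from v_R²t² + 2D_R t − x² = 0: t = (√(D_R² + v_R²x²) − D_R)/v_R².
√(D_R² + v_R²x²) = √(0.01544² + 0.003216² × 56.6²) = 0.1827; v_R² = 1.034e-05.
t = (0.1827 − 0.01544)/1.034e-05 = 16200 days.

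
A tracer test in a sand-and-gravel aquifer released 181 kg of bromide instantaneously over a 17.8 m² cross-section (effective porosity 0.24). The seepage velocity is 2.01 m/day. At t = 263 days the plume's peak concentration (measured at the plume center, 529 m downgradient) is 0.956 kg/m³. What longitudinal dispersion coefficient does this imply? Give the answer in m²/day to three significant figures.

At the plume center C_max = M/(n_e·A·√(4πDt)), so D = M²/(4πt·(n_e·A·C_max)²).
n_e·A·C_max = 0.24 × 17.8 × 0.956 = 4.084 kg/m.
D = 181²/(4π × 263 × 4.084²) = 0.594 m²/day.

0.594 m²/day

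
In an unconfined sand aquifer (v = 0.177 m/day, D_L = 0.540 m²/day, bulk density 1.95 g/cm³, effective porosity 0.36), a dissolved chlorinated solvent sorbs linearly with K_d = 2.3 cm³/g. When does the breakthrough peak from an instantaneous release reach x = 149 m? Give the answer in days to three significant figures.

11100 days

Retardation factor R = 1 + ρ_b·K_d/n = 1 + 1.95 × 2.3/0.36 = 13.46.
Sorption retards both mechanisms: v_R = v/R = 0.01315 m/day, D_R = D/R = 0.04012 m²/day.
Peak time from v_R²t² + 2D_R t − x² = 0: t = (√(D_R² + v_R²x²) − D_R)/v_R².
√(D_R² + v_R²x²) = √(0.04012² + 0.01315² × 149²) = 1.960; v_R² = 0.0001729.
t = (1.960 − 0.04012)/0.0001729 = 11100 days.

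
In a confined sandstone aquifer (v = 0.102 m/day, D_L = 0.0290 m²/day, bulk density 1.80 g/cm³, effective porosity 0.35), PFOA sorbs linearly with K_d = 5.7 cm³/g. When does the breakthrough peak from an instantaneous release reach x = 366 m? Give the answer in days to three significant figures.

Retardation factor R = 1 + ρ_b·K_d/n = 1 + 1.80 × 5.7/0.35 = 30.31.
Sorption retards both mechanisms: v_R = v/R = 0.003365 m/day, D_R = D/R = 0.0009568 m²/day.
Peak time from v_R²t² + 2D_R t − x² = 0: t = (√(D_R² + v_R²x²) − D_R)/v_R².
√(D_R² + v_R²x²) = √(0.0009568² + 0.003365² × 366²) = 1.232; v_R² = 1.132e-05.
t = (1.232 − 0.0009568)/1.132e-05 = 109000 days.

109000 days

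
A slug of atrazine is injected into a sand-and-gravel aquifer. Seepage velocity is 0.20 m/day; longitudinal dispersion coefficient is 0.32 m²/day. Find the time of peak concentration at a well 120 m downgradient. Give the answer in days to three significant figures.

592 days

For the 1D instantaneous-source solution, setting ∂C/∂t = 0 at fixed x gives v²t² + 2Dt − x² = 0, so t = (√(D² + v²x²) − D)/v².
√(D² + v²x²) = √(0.32² + 0.20² × 120²) = 24.00; v² = 0.04.
t = (24.00 − 0.32)/0.04 = 592 days (vs. the pure-advection estimate x/v = 600 d).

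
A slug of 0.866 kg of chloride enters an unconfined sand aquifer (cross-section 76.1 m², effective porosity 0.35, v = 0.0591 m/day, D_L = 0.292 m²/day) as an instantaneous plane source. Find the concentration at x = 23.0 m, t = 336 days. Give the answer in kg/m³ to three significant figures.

For an instantaneous plane source, C(x,t) = M/(n_e·A·√(4πDt)) · exp(−(x−vt)²/(4Dt)), with n_e·A the pore (flow) area.
Plume center vt = 0.0591 × 336 = 19.8576 m, so the well at 23.0 m is 3.1424 m downgradient of the peak.
√(4πDt) = 35.11 m, giving peak height M/(n_e·A·√(4πDt)) = 0.866/(0.35 × 76.1 × 35.11) = 0.0009260 kg/m³.
(x−vt)²/(4Dt) = (3.1424)²/(4 × 0.292 × 336) = 0.02516; exp(−0.02516) = 0.9752.
C = 0.0009260 × 0.9752 = 0.000903 kg/m³.

0.000903 kg/m³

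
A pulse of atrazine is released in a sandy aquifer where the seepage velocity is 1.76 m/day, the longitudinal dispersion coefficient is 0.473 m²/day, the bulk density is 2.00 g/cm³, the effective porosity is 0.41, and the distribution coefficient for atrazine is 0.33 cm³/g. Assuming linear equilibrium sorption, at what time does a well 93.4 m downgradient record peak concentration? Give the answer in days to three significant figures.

138 days

Retardation factor R = 1 + ρ_b·K_d/n = 1 + 2.00 × 0.33/0.41 = 2.610.
Sorption retards both mechanisms: v_R = v/R = 0.6743 m/day, D_R = D/R = 0.1812 m²/day.
Peak time from v_R²t² + 2D_R t − x² = 0: t = (√(D_R² + v_R²x²) − D_R)/v_R².
√(D_R² + v_R²x²) = √(0.1812² + 0.6743² × 93.4²) = 62.98; v_R² = 0.4547.
t = (62.98 − 0.1812)/0.4547 = 138 days.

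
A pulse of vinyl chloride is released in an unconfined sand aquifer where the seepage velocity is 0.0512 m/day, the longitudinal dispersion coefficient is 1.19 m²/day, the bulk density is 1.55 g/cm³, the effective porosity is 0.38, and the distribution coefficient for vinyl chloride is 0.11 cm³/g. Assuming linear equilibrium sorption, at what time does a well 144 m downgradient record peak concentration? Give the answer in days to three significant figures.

3470 days

Retardation factor R = 1 + ρ_b·K_d/n = 1 + 1.55 × 0.11/0.38 = 1.449.
Sorption retards both mechanisms: v_R = v/R = 0.03533 m/day, D_R = D/R = 0.8213 m²/day.
Peak time from v_R²t² + 2D_R t − x² = 0: t = (√(D_R² + v_R²x²) − D_R)/v_R².
√(D_R² + v_R²x²) = √(0.8213² + 0.03533² × 144²) = 5.153; v_R² = 0.001248.
t = (5.153 − 0.8213)/0.001248 = 3470 days.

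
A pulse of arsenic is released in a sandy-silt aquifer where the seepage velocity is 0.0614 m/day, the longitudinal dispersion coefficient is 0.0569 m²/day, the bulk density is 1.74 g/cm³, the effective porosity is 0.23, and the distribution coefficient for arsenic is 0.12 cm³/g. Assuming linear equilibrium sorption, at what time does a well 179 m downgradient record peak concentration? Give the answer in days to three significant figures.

5530 days

Retardation factor R = 1 + ρ_b·K_d/n = 1 + 1.74 × 0.12/0.23 = 1.908.
Sorption retards both mechanisms: v_R = v/R = 0.03218 m/day, D_R = D/R = 0.02982 m²/day.
Peak time from v_R²t² + 2D_R t − x² = 0: t = (√(D_R² + v_R²x²) − D_R)/v_R².
√(D_R² + v_R²x²) = √(0.02982² + 0.03218² × 179²) = 5.760; v_R² = 0.001036.
t = (5.760 − 0.02982)/0.001036 = 5530 days.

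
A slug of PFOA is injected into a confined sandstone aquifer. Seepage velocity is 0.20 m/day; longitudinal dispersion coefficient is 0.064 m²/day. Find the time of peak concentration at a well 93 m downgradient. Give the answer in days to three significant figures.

463 days

For the 1D instantaneous-source solution, setting ∂C/∂t = 0 at fixed x gives v²t² + 2Dt − x² = 0, so t = (√(D² + v²x²) − D)/v².
√(D² + v²x²) = √(0.064² + 0.20² × 93²) = 18.60; v² = 0.04.
t = (18.60 − 0.064)/0.04 = 463 days (vs. the pure-advection estimate x/v = 465 d).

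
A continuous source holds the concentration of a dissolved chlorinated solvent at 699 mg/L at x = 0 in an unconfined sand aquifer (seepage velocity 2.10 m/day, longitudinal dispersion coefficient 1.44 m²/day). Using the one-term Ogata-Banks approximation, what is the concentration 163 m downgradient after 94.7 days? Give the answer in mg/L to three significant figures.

689 mg/L

For a continuous step input, C/C₀ ≈ ½·erfc((x−vt)/(2√(Dt))).
vt = 2.10 × 94.7 = 198.87 m and 2√(Dt) = 2√(1.44 × 94.7) = 23.36 m.
Argument (x−vt)/(2√(Dt)) = (163 − 198.87)/23.36 = -1.536; ½·erfc(-1.536) = 0.9851.
C = 699 × 0.9851 = 689 mg/L.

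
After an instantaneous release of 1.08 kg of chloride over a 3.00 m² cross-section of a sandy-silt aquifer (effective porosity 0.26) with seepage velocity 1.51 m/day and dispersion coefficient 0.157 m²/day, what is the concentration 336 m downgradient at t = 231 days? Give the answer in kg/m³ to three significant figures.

0.0209 kg/m³

For an instantaneous plane source, C(x,t) = M/(n_e·A·√(4πDt)) · exp(−(x−vt)²/(4Dt)), with n_e·A the pore (flow) area.
Plume center vt = 1.51 × 231 = 348.81 m, so the well at 336 m is 12.81 m upgradient of the peak.
√(4πDt) = 21.35 m, giving peak height M/(n_e·A·√(4πDt)) = 1.08/(0.26 × 3.00 × 21.35) = 0.06485 kg/m³.
(x−vt)²/(4Dt) = (-12.81)²/(4 × 0.157 × 231) = 1.131; exp(−1.131) = 0.3227.
C = 0.06485 × 0.3227 = 0.0209 kg/m³.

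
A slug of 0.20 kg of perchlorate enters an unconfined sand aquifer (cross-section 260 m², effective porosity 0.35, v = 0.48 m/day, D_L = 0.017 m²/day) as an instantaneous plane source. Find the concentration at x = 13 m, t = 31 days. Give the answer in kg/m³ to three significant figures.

For an instantaneous plane source, C(x,t) = M/(n_e·A·√(4πDt)) · exp(−(x−vt)²/(4Dt)), with n_e·A the pore (flow) area.
Plume center vt = 0.48 × 31 = 14.88 m, so the well at 13 m is 1.88 m upgradient of the peak.
√(4πDt) = 2.573 m, giving peak height M/(n_e·A·√(4πDt)) = 0.20/(0.35 × 260 × 2.573) = 0.0008542 kg/m³.
(x−vt)²/(4Dt) = (-1.88)²/(4 × 0.017 × 31) = 1.677; exp(−1.677) = 0.1869.
C = 0.0008542 × 0.1869 = 0.000160 kg/m³.

0.000160 kg/m³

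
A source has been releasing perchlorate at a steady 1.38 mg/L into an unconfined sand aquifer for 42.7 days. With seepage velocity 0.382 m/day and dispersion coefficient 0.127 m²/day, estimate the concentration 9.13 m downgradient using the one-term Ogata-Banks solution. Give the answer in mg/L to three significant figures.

1.36 mg/L

For a continuous step input, C/C₀ ≈ ½·erfc((x−vt)/(2√(Dt))).
vt = 0.382 × 42.7 = 16.3114 m and 2√(Dt) = 2√(0.127 × 42.7) = 4.657 m.
Argument (x−vt)/(2√(Dt)) = (9.13 − 16.3114)/4.657 = -1.542; ½·erfc(-1.542) = 0.9854.
C = 1.38 × 0.9854 = 1.36 mg/L.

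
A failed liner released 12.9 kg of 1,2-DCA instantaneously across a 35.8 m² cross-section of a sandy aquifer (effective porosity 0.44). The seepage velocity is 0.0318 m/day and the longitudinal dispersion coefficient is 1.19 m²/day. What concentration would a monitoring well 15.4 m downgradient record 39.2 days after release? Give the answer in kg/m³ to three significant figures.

For an instantaneous plane source, C(x,t) = M/(n_e·A·√(4πDt)) · exp(−(x−vt)²/(4Dt)), with n_e·A the pore (flow) area.
Plume center vt = 0.0318 × 39.2 = 1.24656 m, so the well at 15.4 m is 14.15344 m downgradient of the peak.
√(4πDt) = 24.21 m, giving peak height M/(n_e·A·√(4πDt)) = 12.9/(0.44 × 35.8 × 24.21) = 0.03383 kg/m³.
(x−vt)²/(4Dt) = (14.15344)²/(4 × 1.19 × 39.2) = 1.074; exp(−1.074) = 0.3416.
C = 0.03383 × 0.3416 = 0.0116 kg/m³.

0.0116 kg/m³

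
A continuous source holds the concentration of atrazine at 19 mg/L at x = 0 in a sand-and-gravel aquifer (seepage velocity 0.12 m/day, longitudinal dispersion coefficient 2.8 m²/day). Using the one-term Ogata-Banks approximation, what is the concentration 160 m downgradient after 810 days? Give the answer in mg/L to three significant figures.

3.34 mg/L

For a continuous step input, C/C₀ ≈ ½·erfc((x−vt)/(2√(Dt))).
vt = 0.12 × 810 = 97.2 m and 2√(Dt) = 2√(2.8 × 810) = 95.25 m.
Argument (x−vt)/(2√(Dt)) = (160 − 97.2)/95.25 = 0.6593; ½·erfc(0.6593) = 0.1756.
C = 19 × 0.1756 = 3.34 mg/L.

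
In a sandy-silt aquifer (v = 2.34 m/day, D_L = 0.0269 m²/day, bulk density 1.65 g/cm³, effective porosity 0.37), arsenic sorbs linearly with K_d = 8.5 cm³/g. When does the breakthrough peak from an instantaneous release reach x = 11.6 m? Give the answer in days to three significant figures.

193 days

Retardation factor R = 1 + ρ_b·K_d/n = 1 + 1.65 × 8.5/0.37 = 38.91.
Sorption retards both mechanisms: v_R = v/R = 0.06014 m/day, D_R = D/R = 0.0006913 m²/day.
Peak time from v_R²t² + 2D_R t − x² = 0: t = (√(D_R² + v_R²x²) − D_R)/v_R².
√(D_R² + v_R²x²) = √(0.0006913² + 0.06014² × 11.6²) = 0.6976; v_R² = 0.003617.
t = (0.6976 − 0.0006913)/0.003617 = 193 days.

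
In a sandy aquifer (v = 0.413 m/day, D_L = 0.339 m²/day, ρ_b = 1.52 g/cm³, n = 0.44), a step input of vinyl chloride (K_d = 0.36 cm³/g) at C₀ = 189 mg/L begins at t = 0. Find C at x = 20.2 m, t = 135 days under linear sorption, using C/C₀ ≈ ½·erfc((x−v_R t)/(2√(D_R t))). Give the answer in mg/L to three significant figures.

145 mg/L

Retardation factor R = 1 + ρ_b·K_d/n = 1 + 1.52 × 0.36/0.44 = 2.244.
Sorption retards both mechanisms: v_R = v/R = 0.1840 m/day, D_R = D/R = 0.1511 m²/day.
v_R·t = 0.1840 × 135 = 24.84 m; 2√(D_R t) = 9.033 m; argument = (20.2 − 24.84)/9.033 = -0.5137.
C = C₀ × ½·erfc(-0.5137) = 189 × 0.7662 = 145 mg/L.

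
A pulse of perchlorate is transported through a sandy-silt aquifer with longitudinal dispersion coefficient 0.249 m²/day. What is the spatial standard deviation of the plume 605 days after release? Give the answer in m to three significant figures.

17.4 m

Dispersive spreading gives a Gaussian with σ² = 2Dt; advection only shifts the center.
σ = √(2 × 0.249 × 605) = 17.4 m.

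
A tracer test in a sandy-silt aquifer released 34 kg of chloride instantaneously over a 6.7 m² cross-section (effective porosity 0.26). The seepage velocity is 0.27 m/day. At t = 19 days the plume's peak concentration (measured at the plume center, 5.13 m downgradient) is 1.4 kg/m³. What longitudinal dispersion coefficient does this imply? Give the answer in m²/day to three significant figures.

At the plume center C_max = M/(n_e·A·√(4πDt)), so D = M²/(4πt·(n_e·A·C_max)²).
n_e·A·C_max = 0.26 × 6.7 × 1.4 = 2.439 kg/m.
D = 34²/(4π × 19 × 2.439²) = 0.814 m²/day.

0.814 m²/day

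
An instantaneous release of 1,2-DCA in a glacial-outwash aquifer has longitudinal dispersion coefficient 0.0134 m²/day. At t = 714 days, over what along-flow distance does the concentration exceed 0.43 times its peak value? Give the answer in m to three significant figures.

The plume is Gaussian with σ = √(2Dt) = √(2 × 0.0134 × 714) = 4.374 m.
C/C_peak = exp(−Δx²/(2σ²)) = 0.43 ⇒ Δx = σ·√(−2 ln 0.43) = 4.374 × 1.299 = 5.682 m.
Width = 2Δx = 11.4 m.

11.4 m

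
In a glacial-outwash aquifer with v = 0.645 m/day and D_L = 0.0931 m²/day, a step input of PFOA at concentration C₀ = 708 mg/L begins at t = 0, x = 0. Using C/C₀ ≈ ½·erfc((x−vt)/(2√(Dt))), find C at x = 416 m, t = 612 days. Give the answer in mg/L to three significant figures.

For a continuous step input, C/C₀ ≈ ½·erfc((x−vt)/(2√(Dt))).
vt = 0.645 × 612 = 394.74 m and 2√(Dt) = 2√(0.0931 × 612) = 15.10 m.
Argument (x−vt)/(2√(Dt)) = (416 − 394.74)/15.10 = 1.408; ½·erfc(1.408) = 0.02323.
C = 708 × 0.02323 = 16.4 mg/L.

16.4 mg/L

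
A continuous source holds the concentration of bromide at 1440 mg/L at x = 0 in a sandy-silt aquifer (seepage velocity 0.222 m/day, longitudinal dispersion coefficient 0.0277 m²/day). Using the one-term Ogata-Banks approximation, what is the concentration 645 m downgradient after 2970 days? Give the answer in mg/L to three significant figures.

For a continuous step input, C/C₀ ≈ ½·erfc((x−vt)/(2√(Dt))).
vt = 0.222 × 2970 = 659.34 m and 2√(Dt) = 2√(0.0277 × 2970) = 18.14 m.
Argument (x−vt)/(2√(Dt)) = (645 − 659.34)/18.14 = -0.7905; ½·erfc(-0.7905) = 0.8682.
C = 1440 × 0.8682 = 1250 mg/L.

1250 mg/L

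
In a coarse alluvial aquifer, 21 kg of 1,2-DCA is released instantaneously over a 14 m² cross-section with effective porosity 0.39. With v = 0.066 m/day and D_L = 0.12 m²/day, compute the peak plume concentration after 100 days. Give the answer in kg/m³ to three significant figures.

0.313 kg/m³

The peak of an instantaneous 1D plume sits at x = vt; there the Gaussian factor is 1 and C_max = M/(n_e·A·√(4πDt)), where n_e·A is the pore area the mass is dissolved in.
√(4πDt) = √(4π × 0.12 × 100) = 12.28 m, so C_max = 21/(0.39 × 14 × 12.28) = 0.313 kg/m³.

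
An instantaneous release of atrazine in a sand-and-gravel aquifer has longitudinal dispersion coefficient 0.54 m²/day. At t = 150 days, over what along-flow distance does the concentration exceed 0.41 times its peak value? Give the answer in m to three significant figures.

34.0 m

The plume is Gaussian with σ = √(2Dt) = √(2 × 0.54 × 150) = 12.73 m.
C/C_peak = exp(−Δx²/(2σ²)) = 0.41 ⇒ Δx = σ·√(−2 ln 0.41) = 12.73 × 1.335 = 16.99 m.
Width = 2Δx = 34.0 m.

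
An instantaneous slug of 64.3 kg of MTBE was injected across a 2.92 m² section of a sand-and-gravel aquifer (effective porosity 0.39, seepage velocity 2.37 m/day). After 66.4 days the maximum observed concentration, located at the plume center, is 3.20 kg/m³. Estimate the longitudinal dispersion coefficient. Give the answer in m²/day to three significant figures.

At the plume center C_max = M/(n_e·A·√(4πDt)), so D = M²/(4πt·(n_e·A·C_max)²).
n_e·A·C_max = 0.39 × 2.92 × 3.20 = 3.644 kg/m.
D = 64.3²/(4π × 66.4 × 3.644²) = 0.373 m²/day.

0.373 m²/day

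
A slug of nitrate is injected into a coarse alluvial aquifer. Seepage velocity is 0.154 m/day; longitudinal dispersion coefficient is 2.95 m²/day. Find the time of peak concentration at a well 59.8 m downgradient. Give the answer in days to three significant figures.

283 days

For the 1D instantaneous-source solution, setting ∂C/∂t = 0 at fixed x gives v²t² + 2Dt − x² = 0, so t = (√(D² + v²x²) − D)/v².
√(D² + v²x²) = √(2.95² + 0.154² × 59.8²) = 9.670; v² = 0.023716.
t = (9.670 − 2.95)/0.023716 = 283 days (vs. the pure-advection estimate x/v = 388 d).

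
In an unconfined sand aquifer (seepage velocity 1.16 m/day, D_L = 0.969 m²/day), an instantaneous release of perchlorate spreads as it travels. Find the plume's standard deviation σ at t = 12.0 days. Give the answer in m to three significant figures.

Dispersive spreading gives a Gaussian with σ² = 2Dt; advection only shifts the center.
σ = √(2 × 0.969 × 12.0) = 4.82 m.

4.82 m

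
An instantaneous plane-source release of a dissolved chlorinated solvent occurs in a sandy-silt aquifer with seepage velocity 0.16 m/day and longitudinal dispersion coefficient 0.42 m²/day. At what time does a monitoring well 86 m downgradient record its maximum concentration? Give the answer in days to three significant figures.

For the 1D instantaneous-source solution, setting ∂C/∂t = 0 at fixed x gives v²t² + 2Dt − x² = 0, so t = (√(D² + v²x²) − D)/v².
√(D² + v²x²) = √(0.42² + 0.16² × 86²) = 13.77; v² = 0.0256.
t = (13.77 − 0.42)/0.0256 = 521 days (vs. the pure-advection estimate x/v = 538 d).

521 days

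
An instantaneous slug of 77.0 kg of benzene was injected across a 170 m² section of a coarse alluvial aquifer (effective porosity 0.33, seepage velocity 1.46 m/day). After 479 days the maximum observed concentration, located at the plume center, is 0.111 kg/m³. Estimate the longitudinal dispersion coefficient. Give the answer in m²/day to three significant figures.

At the plume center C_max = M/(n_e·A·√(4πDt)), so D = M²/(4πt·(n_e·A·C_max)²).
n_e·A·C_max = 0.33 × 170 × 0.111 = 6.227 kg/m.
D = 77.0²/(4π × 479 × 6.227²) = 0.0254 m²/day.

0.0254 m²/day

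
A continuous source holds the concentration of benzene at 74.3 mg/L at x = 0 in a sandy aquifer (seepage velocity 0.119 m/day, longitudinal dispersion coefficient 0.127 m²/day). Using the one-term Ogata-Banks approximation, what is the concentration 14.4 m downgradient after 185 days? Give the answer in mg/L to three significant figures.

For a continuous step input, C/C₀ ≈ ½·erfc((x−vt)/(2√(Dt))).
vt = 0.119 × 185 = 22.015 m and 2√(Dt) = 2√(0.127 × 185) = 9.694 m.
Argument (x−vt)/(2√(Dt)) = (14.4 − 22.015)/9.694 = -0.7855; ½·erfc(-0.7855) = 0.8667.
C = 74.3 × 0.8667 = 64.4 mg/L.

64.4 mg/L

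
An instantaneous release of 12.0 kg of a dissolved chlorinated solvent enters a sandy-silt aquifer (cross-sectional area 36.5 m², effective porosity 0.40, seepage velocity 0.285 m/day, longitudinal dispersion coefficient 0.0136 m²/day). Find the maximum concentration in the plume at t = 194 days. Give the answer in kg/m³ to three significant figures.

0.143 kg/m³

The peak of an instantaneous 1D plume sits at x = vt; there the Gaussian factor is 1 and C_max = M/(n_e·A·√(4πDt)), where n_e·A is the pore area the mass is dissolved in.
√(4πDt) = √(4π × 0.0136 × 194) = 5.758 m, so C_max = 12.0/(0.40 × 36.5 × 5.758) = 0.143 kg/m³.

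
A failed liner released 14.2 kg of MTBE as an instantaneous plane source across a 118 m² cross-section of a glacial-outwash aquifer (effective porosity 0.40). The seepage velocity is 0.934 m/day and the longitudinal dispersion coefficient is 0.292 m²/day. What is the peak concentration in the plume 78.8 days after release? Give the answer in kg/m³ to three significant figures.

0.0177 kg/m³

The peak of an instantaneous 1D plume sits at x = vt; there the Gaussian factor is 1 and C_max = M/(n_e·A·√(4πDt)), where n_e·A is the pore area the mass is dissolved in.
√(4πDt) = √(4π × 0.292 × 78.8) = 17.00 m, so C_max = 14.2/(0.40 × 118 × 17.00) = 0.0177 kg/m³.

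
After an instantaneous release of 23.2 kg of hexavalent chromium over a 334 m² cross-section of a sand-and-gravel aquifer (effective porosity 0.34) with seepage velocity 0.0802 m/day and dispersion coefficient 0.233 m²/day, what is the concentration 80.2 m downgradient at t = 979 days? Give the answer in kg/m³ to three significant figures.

0.00380 kg/m³

For an instantaneous plane source, C(x,t) = M/(n_e·A·√(4πDt)) · exp(−(x−vt)²/(4Dt)), with n_e·A the pore (flow) area.
Plume center vt = 0.0802 × 979 = 78.5158 m, so the well at 80.2 m is 1.6842 m downgradient of the peak.
√(4πDt) = 53.54 m, giving peak height M/(n_e·A·√(4πDt)) = 23.2/(0.34 × 334 × 53.54) = 0.003816 kg/m³.
(x−vt)²/(4Dt) = (1.6842)²/(4 × 0.233 × 979) = 0.003109; exp(−0.003109) = 0.9969.
C = 0.003816 × 0.9969 = 0.00380 kg/m³.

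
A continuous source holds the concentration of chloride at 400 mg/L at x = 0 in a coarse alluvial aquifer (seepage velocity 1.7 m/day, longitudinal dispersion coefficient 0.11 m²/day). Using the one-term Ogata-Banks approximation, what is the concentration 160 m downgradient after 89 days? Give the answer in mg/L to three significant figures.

For a continuous step input, C/C₀ ≈ ½·erfc((x−vt)/(2√(Dt))).
vt = 1.7 × 89 = 151.3 m and 2√(Dt) = 2√(0.11 × 89) = 6.258 m.
Argument (x−vt)/(2√(Dt)) = (160 − 151.3)/6.258 = 1.390; ½·erfc(1.390) = 0.02466.
C = 400 × 0.02466 = 9.86 mg/L.

9.86 mg/L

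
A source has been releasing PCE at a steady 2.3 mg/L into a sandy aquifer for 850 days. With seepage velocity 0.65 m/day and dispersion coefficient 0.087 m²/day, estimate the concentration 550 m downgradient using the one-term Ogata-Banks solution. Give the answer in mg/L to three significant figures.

1.34 mg/L

For a continuous step input, C/C₀ ≈ ½·erfc((x−vt)/(2√(Dt))).
vt = 0.65 × 850 = 552.5 m and 2√(Dt) = 2√(0.087 × 850) = 17.20 m.
Argument (x−vt)/(2√(Dt)) = (550 − 552.5)/17.20 = -0.1453; ½·erfc(-0.1453) = 0.5814.
C = 2.3 × 0.5814 = 1.34 mg/L.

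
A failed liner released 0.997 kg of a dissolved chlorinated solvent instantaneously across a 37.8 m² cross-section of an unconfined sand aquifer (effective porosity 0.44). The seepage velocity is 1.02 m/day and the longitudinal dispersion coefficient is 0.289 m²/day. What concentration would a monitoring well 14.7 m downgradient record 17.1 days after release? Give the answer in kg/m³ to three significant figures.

0.00520 kg/m³

For an instantaneous plane source, C(x,t) = M/(n_e·A·√(4πDt)) · exp(−(x−vt)²/(4Dt)), with n_e·A the pore (flow) area.
Plume center vt = 1.02 × 17.1 = 17.442 m, so the well at 14.7 m is 2.742 m upgradient of the peak.
√(4πDt) = 7.880 m, giving peak height M/(n_e·A·√(4πDt)) = 0.997/(0.44 × 37.8 × 7.880) = 0.007607 kg/m³.
(x−vt)²/(4Dt) = (-2.742)²/(4 × 0.289 × 17.1) = 0.3803; exp(−0.3803) = 0.6837.
C = 0.007607 × 0.6837 = 0.00520 kg/m³.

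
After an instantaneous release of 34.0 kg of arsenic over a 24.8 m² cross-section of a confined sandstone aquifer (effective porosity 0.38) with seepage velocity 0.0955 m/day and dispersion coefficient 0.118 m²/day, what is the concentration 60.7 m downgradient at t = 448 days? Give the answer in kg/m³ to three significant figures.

0.0307 kg/m³

For an instantaneous plane source, C(x,t) = M/(n_e·A·√(4πDt)) · exp(−(x−vt)²/(4Dt)), with n_e·A the pore (flow) area.
Plume center vt = 0.0955 × 448 = 42.784 m, so the well at 60.7 m is 17.916 m downgradient of the peak.
√(4πDt) = 25.77 m, giving peak height M/(n_e·A·√(4πDt)) = 34.0/(0.38 × 24.8 × 25.77) = 0.1400 kg/m³.
(x−vt)²/(4Dt) = (17.916)²/(4 × 0.118 × 448) = 1.518; exp(−1.518) = 0.2191.
C = 0.1400 × 0.2191 = 0.0307 kg/m³.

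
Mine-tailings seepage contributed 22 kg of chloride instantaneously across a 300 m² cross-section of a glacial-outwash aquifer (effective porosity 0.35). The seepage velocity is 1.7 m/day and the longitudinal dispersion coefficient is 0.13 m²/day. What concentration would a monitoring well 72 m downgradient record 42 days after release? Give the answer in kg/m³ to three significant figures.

0.0249 kg/m³

For an instantaneous plane source, C(x,t) = M/(n_e·A·√(4πDt)) · exp(−(x−vt)²/(4Dt)), with n_e·A the pore (flow) area.
Plume center vt = 1.7 × 42 = 71.4 m, so the well at 72 m is 0.6 m downgradient of the peak.
√(4πDt) = 8.283 m, giving peak height M/(n_e·A·√(4πDt)) = 22/(0.35 × 300 × 8.283) = 0.02530 kg/m³.
(x−vt)²/(4Dt) = (0.6)²/(4 × 0.13 × 42) = 0.01648; exp(−0.01648) = 0.9837.
C = 0.02530 × 0.9837 = 0.0249 kg/m³.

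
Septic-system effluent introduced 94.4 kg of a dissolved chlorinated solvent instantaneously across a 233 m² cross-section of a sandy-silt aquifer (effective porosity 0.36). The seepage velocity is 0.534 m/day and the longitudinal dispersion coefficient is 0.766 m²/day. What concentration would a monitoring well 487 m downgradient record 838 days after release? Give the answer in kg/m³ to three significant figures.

For an instantaneous plane source, C(x,t) = M/(n_e·A·√(4πDt)) · exp(−(x−vt)²/(4Dt)), with n_e·A the pore (flow) area.
Plume center vt = 0.534 × 838 = 447.492 m, so the well at 487 m is 39.508 m downgradient of the peak.
√(4πDt) = 89.81 m, giving peak height M/(n_e·A·√(4πDt)) = 94.4/(0.36 × 233 × 89.81) = 0.01253 kg/m³.
(x−vt)²/(4Dt) = (39.508)²/(4 × 0.766 × 838) = 0.6079; exp(−0.6079) = 0.5445.
C = 0.01253 × 0.5445 = 0.00682 kg/m³.

0.00682 kg/m³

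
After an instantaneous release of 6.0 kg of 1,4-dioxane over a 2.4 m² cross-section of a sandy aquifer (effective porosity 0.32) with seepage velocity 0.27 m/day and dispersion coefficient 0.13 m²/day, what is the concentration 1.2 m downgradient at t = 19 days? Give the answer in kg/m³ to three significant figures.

For an instantaneous plane source, C(x,t) = M/(n_e·A·√(4πDt)) · exp(−(x−vt)²/(4Dt)), with n_e·A the pore (flow) area.
Plume center vt = 0.27 × 19 = 5.13 m, so the well at 1.2 m is 3.93 m upgradient of the peak.
√(4πDt) = 5.571 m, giving peak height M/(n_e·A·√(4πDt)) = 6.0/(0.32 × 2.4 × 5.571) = 1.402 kg/m³.
(x−vt)²/(4Dt) = (-3.93)²/(4 × 0.13 × 19) = 1.563; exp(−1.563) = 0.2095.
C = 1.402 × 0.2095 = 0.294 kg/m³.

0.294 kg/m³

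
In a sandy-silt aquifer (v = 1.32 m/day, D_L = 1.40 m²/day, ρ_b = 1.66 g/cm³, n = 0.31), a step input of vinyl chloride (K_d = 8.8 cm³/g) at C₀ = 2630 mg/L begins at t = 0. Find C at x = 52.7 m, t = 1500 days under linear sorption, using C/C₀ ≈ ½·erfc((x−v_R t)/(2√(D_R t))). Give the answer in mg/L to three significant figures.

Retardation factor R = 1 + ρ_b·K_d/n = 1 + 1.66 × 8.8/0.31 = 48.12.
Sorption retards both mechanisms: v_R = v/R = 0.02743 m/day, D_R = D/R = 0.02909 m²/day.
v_R·t = 0.02743 × 1500 = 41.145 m; 2√(D_R t) = 13.21 m; argument = (52.7 − 41.145)/13.21 = 0.8747.
C = C₀ × ½·erfc(0.8747) = 2630 × 0.1080 = 284 mg/L.

284 mg/L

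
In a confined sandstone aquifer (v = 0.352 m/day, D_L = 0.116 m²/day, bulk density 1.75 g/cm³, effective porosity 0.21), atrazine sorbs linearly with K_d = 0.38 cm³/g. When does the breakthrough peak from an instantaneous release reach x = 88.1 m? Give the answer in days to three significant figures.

Retardation factor R = 1 + ρ_b·K_d/n = 1 + 1.75 × 0.38/0.21 = 4.167.
Sorption retards both mechanisms: v_R = v/R = 0.08447 m/day, D_R = D/R = 0.02784 m²/day.
Peak time from v_R²t² + 2D_R t − x² = 0: t = (√(D_R² + v_R²x²) − D_R)/v_R².
√(D_R² + v_R²x²) = √(0.02784² + 0.08447² × 88.1²) = 7.442; v_R² = 0.007135.
t = (7.442 − 0.02784)/0.007135 = 1040 days.

1040 days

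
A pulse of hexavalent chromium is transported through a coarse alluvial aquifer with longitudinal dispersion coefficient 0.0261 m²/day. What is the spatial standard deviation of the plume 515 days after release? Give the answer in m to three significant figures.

Dispersive spreading gives a Gaussian with σ² = 2Dt; advection only shifts the center.
σ = √(2 × 0.0261 × 515) = 5.18 m.

5.18 m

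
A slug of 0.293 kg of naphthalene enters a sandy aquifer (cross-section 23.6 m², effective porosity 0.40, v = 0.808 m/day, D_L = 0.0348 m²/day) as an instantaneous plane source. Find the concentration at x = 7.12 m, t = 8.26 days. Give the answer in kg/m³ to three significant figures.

For an instantaneous plane source, C(x,t) = M/(n_e·A·√(4πDt)) · exp(−(x−vt)²/(4Dt)), with n_e·A the pore (flow) area.
Plume center vt = 0.808 × 8.26 = 6.67408 m, so the well at 7.12 m is 0.44592 m downgradient of the peak.
√(4πDt) = 1.901 m, giving peak height M/(n_e·A·√(4πDt)) = 0.293/(0.40 × 23.6 × 1.901) = 0.01633 kg/m³.
(x−vt)²/(4Dt) = (0.44592)²/(4 × 0.0348 × 8.26) = 0.1729; exp(−0.1729) = 0.8412.
C = 0.01633 × 0.8412 = 0.0137 kg/m³.

0.0137 kg/m³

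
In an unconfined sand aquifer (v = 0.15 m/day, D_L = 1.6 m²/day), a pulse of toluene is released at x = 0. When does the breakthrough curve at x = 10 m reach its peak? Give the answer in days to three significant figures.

26.4 days

For the 1D instantaneous-source solution, setting ∂C/∂t = 0 at fixed x gives v²t² + 2Dt − x² = 0, so t = (√(D² + v²x²) − D)/v².
√(D² + v²x²) = √(1.6² + 0.15² × 10²) = 2.193; v² = 0.0225.
t = (2.193 − 1.6)/0.0225 = 26.4 days (vs. the pure-advection estimate x/v = 66.7 d).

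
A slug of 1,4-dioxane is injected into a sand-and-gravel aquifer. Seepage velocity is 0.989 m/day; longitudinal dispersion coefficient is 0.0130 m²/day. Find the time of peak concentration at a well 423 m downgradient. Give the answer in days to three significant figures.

For the 1D instantaneous-source solution, setting ∂C/∂t = 0 at fixed x gives v²t² + 2Dt − x² = 0, so t = (√(D² + v²x²) − D)/v².
√(D² + v²x²) = √(0.0130² + 0.989² × 423²) = 418.3; v² = 0.978121.
t = (418.3 − 0.0130)/0.978121 = 428 days (vs. the pure-advection estimate x/v = 428 d).

428 days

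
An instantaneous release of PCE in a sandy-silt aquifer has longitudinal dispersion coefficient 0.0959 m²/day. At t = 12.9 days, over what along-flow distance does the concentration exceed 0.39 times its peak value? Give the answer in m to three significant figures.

4.32 m

The plume is Gaussian with σ = √(2Dt) = √(2 × 0.0959 × 12.9) = 1.573 m.
C/C_peak = exp(−Δx²/(2σ²)) = 0.39 ⇒ Δx = σ·√(−2 ln 0.39) = 1.573 × 1.372 = 2.158 m.
Width = 2Δx = 4.32 m.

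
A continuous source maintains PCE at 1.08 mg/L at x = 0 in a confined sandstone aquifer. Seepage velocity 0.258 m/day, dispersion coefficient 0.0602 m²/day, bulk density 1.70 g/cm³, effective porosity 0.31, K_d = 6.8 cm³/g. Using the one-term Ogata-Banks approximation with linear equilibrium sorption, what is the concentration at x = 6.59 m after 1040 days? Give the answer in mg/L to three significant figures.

Retardation factor R = 1 + ρ_b·K_d/n = 1 + 1.70 × 6.8/0.31 = 38.29.
Sorption retards both mechanisms: v_R = v/R = 0.006738 m/day, D_R = D/R = 0.001572 m²/day.
v_R·t = 0.006738 × 1040 = 7.00752 m; 2√(D_R t) = 2.557 m; argument = (6.59 − 7.00752)/2.557 = -0.1633.
C = C₀ × ½·erfc(-0.1633) = 1.08 × 0.5913 = 0.639 mg/L.

0.639 mg/L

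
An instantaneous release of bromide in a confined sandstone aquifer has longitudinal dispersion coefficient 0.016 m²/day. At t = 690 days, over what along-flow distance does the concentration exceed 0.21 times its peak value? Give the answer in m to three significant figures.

The plume is Gaussian with σ = √(2Dt) = √(2 × 0.016 × 690) = 4.699 m.
C/C_peak = exp(−Δx²/(2σ²)) = 0.21 ⇒ Δx = σ·√(−2 ln 0.21) = 4.699 × 1.767 = 8.303 m.
Width = 2Δx = 16.6 m.

16.6 m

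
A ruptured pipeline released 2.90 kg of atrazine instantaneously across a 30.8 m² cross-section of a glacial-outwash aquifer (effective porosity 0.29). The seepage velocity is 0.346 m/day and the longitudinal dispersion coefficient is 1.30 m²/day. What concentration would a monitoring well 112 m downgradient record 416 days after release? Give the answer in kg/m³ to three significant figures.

0.00246 kg/m³

For an instantaneous plane source, C(x,t) = M/(n_e·A·√(4πDt)) · exp(−(x−vt)²/(4Dt)), with n_e·A the pore (flow) area.
Plume center vt = 0.346 × 416 = 143.936 m, so the well at 112 m is 31.936 m upgradient of the peak.
√(4πDt) = 82.44 m, giving peak height M/(n_e·A·√(4πDt)) = 2.90/(0.29 × 30.8 × 82.44) = 0.003938 kg/m³.
(x−vt)²/(4Dt) = (-31.936)²/(4 × 1.30 × 416) = 0.4715; exp(−0.4715) = 0.6241.
C = 0.003938 × 0.6241 = 0.00246 kg/m³.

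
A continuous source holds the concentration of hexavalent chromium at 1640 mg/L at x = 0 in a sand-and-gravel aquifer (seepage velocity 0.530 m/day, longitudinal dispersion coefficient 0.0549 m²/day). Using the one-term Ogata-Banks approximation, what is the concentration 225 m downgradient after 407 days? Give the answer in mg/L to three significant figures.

For a continuous step input, C/C₀ ≈ ½·erfc((x−vt)/(2√(Dt))).
vt = 0.530 × 407 = 215.71 m and 2√(Dt) = 2√(0.0549 × 407) = 9.454 m.
Argument (x−vt)/(2√(Dt)) = (225 − 215.71)/9.454 = 0.9827; ½·erfc(0.9827) = 0.08230.
C = 1640 × 0.08230 = 135 mg/L.

135 mg/L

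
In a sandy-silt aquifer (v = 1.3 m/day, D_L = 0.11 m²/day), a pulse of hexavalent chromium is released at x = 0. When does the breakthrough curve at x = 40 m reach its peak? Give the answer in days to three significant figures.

30.7 days

For the 1D instantaneous-source solution, setting ∂C/∂t = 0 at fixed x gives v²t² + 2Dt − x² = 0, so t = (√(D² + v²x²) − D)/v².
√(D² + v²x²) = √(0.11² + 1.3² × 40²) = 52.00; v² = 1.69.
t = (52.00 − 0.11)/1.69 = 30.7 days (vs. the pure-advection estimate x/v = 30.8 d).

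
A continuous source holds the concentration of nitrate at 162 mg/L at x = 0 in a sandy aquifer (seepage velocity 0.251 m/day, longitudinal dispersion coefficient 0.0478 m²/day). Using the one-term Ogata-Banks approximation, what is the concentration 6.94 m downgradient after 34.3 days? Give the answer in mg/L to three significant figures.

133 mg/L

For a continuous step input, C/C₀ ≈ ½·erfc((x−vt)/(2√(Dt))).
vt = 0.251 × 34.3 = 8.6093 m and 2√(Dt) = 2√(0.0478 × 34.3) = 2.561 m.
Argument (x−vt)/(2√(Dt)) = (6.94 − 8.6093)/2.561 = -0.6518; ½·erfc(-0.6518) = 0.8217.
C = 162 × 0.8217 = 133 mg/L.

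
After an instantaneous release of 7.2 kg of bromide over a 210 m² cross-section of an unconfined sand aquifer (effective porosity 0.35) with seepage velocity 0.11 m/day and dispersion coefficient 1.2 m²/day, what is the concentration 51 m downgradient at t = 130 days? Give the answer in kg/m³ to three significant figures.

0.000256 kg/m³

For an instantaneous plane source, C(x,t) = M/(n_e·A·√(4πDt)) · exp(−(x−vt)²/(4Dt)), with n_e·A the pore (flow) area.
Plume center vt = 0.11 × 130 = 14.3 m, so the well at 51 m is 36.7 m downgradient of the peak.
√(4πDt) = 44.28 m, giving peak height M/(n_e·A·√(4πDt)) = 7.2/(0.35 × 210 × 44.28) = 0.002212 kg/m³.
(x−vt)²/(4Dt) = (36.7)²/(4 × 1.2 × 130) = 2.158; exp(−2.158) = 0.1156.
C = 0.002212 × 0.1156 = 0.000256 kg/m³.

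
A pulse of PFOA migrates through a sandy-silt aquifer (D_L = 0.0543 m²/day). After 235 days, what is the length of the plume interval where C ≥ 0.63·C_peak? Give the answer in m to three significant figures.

The plume is Gaussian with σ = √(2Dt) = √(2 × 0.0543 × 235) = 5.052 m.
C/C_peak = exp(−Δx²/(2σ²)) = 0.63 ⇒ Δx = σ·√(−2 ln 0.63) = 5.052 × 0.9613 = 4.856 m.
Width = 2Δx = 9.71 m.

9.71 m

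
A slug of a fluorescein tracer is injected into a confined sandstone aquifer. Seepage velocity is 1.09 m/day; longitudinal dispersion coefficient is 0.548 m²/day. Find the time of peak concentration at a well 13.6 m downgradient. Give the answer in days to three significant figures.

12.0 days

For the 1D instantaneous-source solution, setting ∂C/∂t = 0 at fixed x gives v²t² + 2Dt − x² = 0, so t = (√(D² + v²x²) − D)/v².
√(D² + v²x²) = √(0.548² + 1.09² × 13.6²) = 14.83; v² = 1.1881.
t = (14.83 − 0.548)/1.1881 = 12.0 days (vs. the pure-advection estimate x/v = 12.5 d).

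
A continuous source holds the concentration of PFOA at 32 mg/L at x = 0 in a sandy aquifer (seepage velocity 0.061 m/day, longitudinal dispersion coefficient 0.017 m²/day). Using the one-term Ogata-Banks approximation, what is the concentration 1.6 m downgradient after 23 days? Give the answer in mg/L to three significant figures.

13.2 mg/L

For a continuous step input, C/C₀ ≈ ½·erfc((x−vt)/(2√(Dt))).
vt = 0.061 × 23 = 1.403 m and 2√(Dt) = 2√(0.017 × 23) = 1.251 m.
Argument (x−vt)/(2√(Dt)) = (1.6 − 1.403)/1.251 = 0.1575; ½·erfc(0.1575) = 0.4119.
C = 32 × 0.4119 = 13.2 mg/L.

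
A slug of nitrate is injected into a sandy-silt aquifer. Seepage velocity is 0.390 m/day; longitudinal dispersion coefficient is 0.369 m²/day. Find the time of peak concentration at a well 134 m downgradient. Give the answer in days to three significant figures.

For the 1D instantaneous-source solution, setting ∂C/∂t = 0 at fixed x gives v²t² + 2Dt − x² = 0, so t = (√(D² + v²x²) − D)/v².
√(D² + v²x²) = √(0.369² + 0.390² × 134²) = 52.26; v² = 0.1521.
t = (52.26 − 0.369)/0.1521 = 341 days (vs. the pure-advection estimate x/v = 344 d).

341 days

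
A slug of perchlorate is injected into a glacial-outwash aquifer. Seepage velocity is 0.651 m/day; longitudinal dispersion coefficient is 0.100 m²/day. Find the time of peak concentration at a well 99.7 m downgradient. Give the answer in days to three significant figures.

153 days

For the 1D instantaneous-source solution, setting ∂C/∂t = 0 at fixed x gives v²t² + 2Dt − x² = 0, so t = (√(D² + v²x²) − D)/v².
√(D² + v²x²) = √(0.100² + 0.651² × 99.7²) = 64.90; v² = 0.423801.
t = (64.90 − 0.100)/0.423801 = 153 days (vs. the pure-advection estimate x/v = 153 d).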